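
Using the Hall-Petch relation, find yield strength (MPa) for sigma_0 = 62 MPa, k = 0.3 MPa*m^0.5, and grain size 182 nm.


d = 182 nm = 1.82e-07 m
sqrt(d) = 0.0004266146
Hall-Petch contribution = k / sqrt(d) = 0.3 / 0.0004266146 = 703.2 MPa
sigma = sigma_0 + k/sqrt(d) = 62 + 703.2 = 765.2 MPa

765.2


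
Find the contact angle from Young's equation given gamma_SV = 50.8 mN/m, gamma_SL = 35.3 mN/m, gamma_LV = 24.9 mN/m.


cos(theta) = (gamma_SV - gamma_SL) / gamma_LV
cos(theta) = (50.8 - 35.3) / 24.9
cos(theta) = 0.62249
theta = arccos(0.62249) = 51.5 degrees

51.5


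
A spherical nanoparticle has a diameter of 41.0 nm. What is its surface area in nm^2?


Radius r = 41.0/2 = 20.5 nm
Surface area SA = 4 * pi * r^2
SA = 4 * pi * (20.5)^2
SA = 5281.02 nm^2

5281.02


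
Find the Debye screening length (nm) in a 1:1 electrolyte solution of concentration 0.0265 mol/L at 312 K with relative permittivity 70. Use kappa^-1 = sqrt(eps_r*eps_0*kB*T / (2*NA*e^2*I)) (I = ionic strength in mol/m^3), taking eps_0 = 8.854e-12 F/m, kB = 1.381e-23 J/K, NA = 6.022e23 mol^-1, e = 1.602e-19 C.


Ionic strength I = 0.0265 * 1^2 * 1000 = 26.5 mol/m^3
kappa^-1 = sqrt(70 * 8.854e-12 * 1.381e-23 * 312 / (2 * 6.022e23 * (1.602e-19)^2 * 26.5))
kappa^-1 = 1.806 nm

1.806


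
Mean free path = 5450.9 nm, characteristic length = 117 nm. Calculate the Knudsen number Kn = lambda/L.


Knudsen number Kn = lambda / L
Kn = 5450.9 / 117
Kn = 46.5889

46.5889


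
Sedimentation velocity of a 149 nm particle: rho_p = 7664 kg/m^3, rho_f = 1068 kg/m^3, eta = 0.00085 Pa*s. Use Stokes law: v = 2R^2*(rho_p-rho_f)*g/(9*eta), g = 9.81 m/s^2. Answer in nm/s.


Radius R = 149/2 nm = 7.45e-08 m
Density difference = 7664 - 1068 = 6596 kg/m^3
v = 2 * R^2 * (rho_p - rho_f) * g / (9 * eta)
v = 2 * (7.45e-08)^2 * 6596 * 9.81 / (9 * 0.00085)
v = 9.38925e-08 m/s = 93.8925 nm/s

93.8925


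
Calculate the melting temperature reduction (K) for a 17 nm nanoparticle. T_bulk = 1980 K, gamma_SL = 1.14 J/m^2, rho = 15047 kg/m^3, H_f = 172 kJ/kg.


Radius R = 17/2 = 8.5 nm = 8.5e-09 m
Convert H_f = 172 kJ/kg = 172000 J/kg
dT = 2 * gamma_SL * T_bulk / (rho * H_f * R)
dT = 2 * 1.14 * 1980 / (15047 * 172000 * 8.5e-09)
dT = 205.2 K

205.2


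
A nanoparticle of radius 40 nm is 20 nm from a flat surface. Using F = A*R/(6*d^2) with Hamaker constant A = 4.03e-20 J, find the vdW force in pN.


Convert to SI: R = 40 nm = 4e-08 m, d = 20 nm = 2e-08 m
F = A * R / (6 * d^2)
F = 4.03e-20 * 4e-08 / (6 * (2e-08)^2)
F = 6.71667e-13 N = 0.672 pN

0.672


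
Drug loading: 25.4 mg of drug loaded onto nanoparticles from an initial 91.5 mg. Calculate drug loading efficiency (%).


Drug loading efficiency = (drug loaded / drug initial) * 100
DLE = 25.4 / 91.5 * 100
DLE = 0.2776 * 100
DLE = 27.76%

27.76


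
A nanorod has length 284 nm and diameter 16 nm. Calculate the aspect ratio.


Aspect ratio AR = length / diameter
AR = 284 / 16
AR = 17.75

17.75


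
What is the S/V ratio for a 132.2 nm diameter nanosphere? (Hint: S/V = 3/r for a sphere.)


Radius r = 132.2/2 = 66.1 nm
S/V = 3 / r = 3 / 66.1
S/V = 0.0454 nm^-1

0.0454


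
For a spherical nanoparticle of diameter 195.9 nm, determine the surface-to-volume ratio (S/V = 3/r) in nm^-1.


Radius r = 195.9/2 = 97.95 nm
S/V = 3 / r = 3 / 97.95
S/V = 0.0306 nm^-1

0.0306


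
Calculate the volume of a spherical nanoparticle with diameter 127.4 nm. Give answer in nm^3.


Radius r = 127.4/2 = 63.7 nm
Volume V = (4/3) * pi * r^3
V = (4/3) * pi * (63.7)^3
V = 1082696.93 nm^3

1082696.93


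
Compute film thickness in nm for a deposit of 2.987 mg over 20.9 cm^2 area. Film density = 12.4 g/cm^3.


Convert: m = 2.987 mg = 2.9870e-06 kg, A = 20.9 cm^2 = 2.0900e-03 m^2, rho = 12.4 g/cm^3 = 12400 kg/m^3
t = m / (A * rho)
t = 2.9870e-06 / (2.0900e-03 * 12400)
t = 1.1526e-07 m = 115.3 nm

115.3


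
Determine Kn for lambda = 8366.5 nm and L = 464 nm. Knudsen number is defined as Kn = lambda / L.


Knudsen number Kn = lambda / L
Kn = 8366.5 / 464
Kn = 18.0312

18.0312


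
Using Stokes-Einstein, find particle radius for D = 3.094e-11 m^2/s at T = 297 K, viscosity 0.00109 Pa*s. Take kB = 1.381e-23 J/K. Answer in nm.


Stokes-Einstein: R = kB*T / (6*pi*eta*D)
R = 1.381e-23 * 297 / (6 * pi * 0.00109 * 3.094e-11)
R = 6.45212e-09 m = 6.45 nm

6.45


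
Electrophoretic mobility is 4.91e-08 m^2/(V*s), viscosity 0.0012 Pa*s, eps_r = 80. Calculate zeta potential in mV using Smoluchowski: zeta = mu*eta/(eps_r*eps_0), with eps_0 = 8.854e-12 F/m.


Smoluchowski equation: zeta = mu * eta / (eps_r * eps_0)
zeta = 4.91e-08 * 0.0012 / (80 * 8.854e-12)
zeta = 0.083183 V = 83.18 mV

83.18


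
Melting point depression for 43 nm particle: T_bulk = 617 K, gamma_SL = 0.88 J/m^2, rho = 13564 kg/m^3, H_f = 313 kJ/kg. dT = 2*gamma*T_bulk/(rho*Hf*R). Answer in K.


Radius R = 43/2 = 21.5 nm = 2.15e-08 m
Convert H_f = 313 kJ/kg = 313000 J/kg
dT = 2 * gamma_SL * T_bulk / (rho * H_f * R)
dT = 2 * 0.88 * 617 / (13564 * 313000 * 2.15e-08)
dT = 11.9 K

11.9


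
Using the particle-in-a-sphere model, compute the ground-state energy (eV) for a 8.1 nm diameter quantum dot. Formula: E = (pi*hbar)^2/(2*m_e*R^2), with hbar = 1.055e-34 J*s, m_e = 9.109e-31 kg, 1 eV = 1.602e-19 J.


Radius R = 8.1/2 = 4.05 nm = 4.05e-09 m
E = (pi * 1.055e-34)^2 / (2 * 9.109e-31 * (4.05e-09)^2)
E(J) = 3.67616e-21
E = E(J) / 1.602e-19 = 0.0229 eV

0.0229


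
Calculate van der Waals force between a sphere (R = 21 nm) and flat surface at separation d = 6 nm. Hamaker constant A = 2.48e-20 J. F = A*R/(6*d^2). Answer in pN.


Convert to SI: R = 21 nm = 2.1e-08 m, d = 6 nm = 6e-09 m
F = A * R / (6 * d^2)
F = 2.48e-20 * 2.1e-08 / (6 * (6e-09)^2)
F = 2.41111e-12 N = 2.411 pN

2.411


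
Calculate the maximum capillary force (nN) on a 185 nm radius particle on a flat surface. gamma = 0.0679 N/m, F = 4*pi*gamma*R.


Convert radius: R = 185 nm = 1.85e-07 m
F = 4 * pi * gamma * R
F = 4 * pi * 0.0679 * 1.85e-07
F = 1.57852e-07 N = 157.8525 nN

157.8525


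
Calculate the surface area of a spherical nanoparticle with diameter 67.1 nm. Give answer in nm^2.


Radius r = 67.1/2 = 33.55 nm
Surface area SA = 4 * pi * r^2
SA = 4 * pi * (33.55)^2
SA = 14144.74 nm^2

14144.74


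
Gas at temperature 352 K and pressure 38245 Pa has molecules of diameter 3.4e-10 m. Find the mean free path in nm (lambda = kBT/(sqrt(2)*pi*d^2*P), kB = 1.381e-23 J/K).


Mean free path: lambda = kB*T / (sqrt(2) * pi * d^2 * P)
lambda = 1.381e-23 * 352 / (sqrt(2) * pi * (3.4e-10)^2 * 38245)
lambda = 2.47479e-07 m
lambda = 247.48 nm

247.48


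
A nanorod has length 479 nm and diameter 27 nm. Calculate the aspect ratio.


Aspect ratio AR = length / diameter
AR = 479 / 27
AR = 17.74

17.74


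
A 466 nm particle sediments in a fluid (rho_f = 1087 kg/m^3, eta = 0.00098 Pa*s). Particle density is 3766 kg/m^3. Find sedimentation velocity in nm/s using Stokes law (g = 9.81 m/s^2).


Radius R = 466/2 nm = 2.33e-07 m
Density difference = 3766 - 1087 = 2679 kg/m^3
v = 2 * R^2 * (rho_p - rho_f) * g / (9 * eta)
v = 2 * (2.33e-07)^2 * 2679 * 9.81 / (9 * 0.00098)
v = 3.2353e-07 m/s = 323.5303 nm/s

323.5303


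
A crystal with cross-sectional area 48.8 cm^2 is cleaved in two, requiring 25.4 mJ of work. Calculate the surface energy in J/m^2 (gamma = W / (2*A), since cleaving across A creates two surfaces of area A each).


Convert: A = 48.8 cm^2 = 0.00488 m^2, W = 25.4 mJ = 0.0254 J
Cleaving exposes two faces of area A, so total new surface = 2*A and gamma = W / (2*A)
gamma = 0.0254 / (2 * 0.00488)
gamma = 2.602 J/m^2

2.602


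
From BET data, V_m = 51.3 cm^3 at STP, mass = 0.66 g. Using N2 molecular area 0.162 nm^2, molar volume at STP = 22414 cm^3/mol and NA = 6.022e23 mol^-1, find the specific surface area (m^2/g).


Number of moles in monolayer = V_m / 22414 = 51.3 / 22414 = 0.00228875
Number of molecules = moles * NA = 0.00228875 * 6.022e23
SA = molecules * sigma / mass
SA = (51.3 / 22414) * 6.022e23 * 0.162e-18 / 0.66
SA = 338.3 m^2/g

338.3


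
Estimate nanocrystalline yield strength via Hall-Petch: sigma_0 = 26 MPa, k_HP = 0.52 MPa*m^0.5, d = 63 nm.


d = 63 nm = 6.3e-08 m
sqrt(d) = 0.000250998
Hall-Petch contribution = k / sqrt(d) = 0.52 / 0.000250998 = 2071.7 MPa
sigma = sigma_0 + k/sqrt(d) = 26 + 2071.7 = 2097.7 MPa

2097.7


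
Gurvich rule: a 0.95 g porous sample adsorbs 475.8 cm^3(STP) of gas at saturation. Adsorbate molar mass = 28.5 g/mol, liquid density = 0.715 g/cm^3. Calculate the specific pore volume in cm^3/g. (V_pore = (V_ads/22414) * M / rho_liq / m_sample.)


Moles adsorbed n = V_ads / 22414 = 475.8 / 22414 = 2.122780e-02 mol
Liquid volume V_liq = n * M / rho_liq = 2.122780e-02 * 28.5 / 0.715 = 0.84614 cm^3
Specific pore volume V_pore = V_liq / m_sample = 0.84614 / 0.95
V_pore = 0.8907 cm^3/g

0.8907


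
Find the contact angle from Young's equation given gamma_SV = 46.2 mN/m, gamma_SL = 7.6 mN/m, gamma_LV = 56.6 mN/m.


cos(theta) = (gamma_SV - gamma_SL) / gamma_LV
cos(theta) = (46.2 - 7.6) / 56.6
cos(theta) = 0.681979
theta = arccos(0.681979) = 47.0 degrees

47.0


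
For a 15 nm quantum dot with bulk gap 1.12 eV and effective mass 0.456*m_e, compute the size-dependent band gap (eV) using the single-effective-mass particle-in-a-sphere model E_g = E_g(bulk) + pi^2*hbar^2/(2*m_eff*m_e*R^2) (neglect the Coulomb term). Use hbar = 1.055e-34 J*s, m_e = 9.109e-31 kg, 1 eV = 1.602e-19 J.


Radius R = 15/2 nm = 7.5e-09 m
Confinement energy dE = pi^2 * hbar^2 / (2 * m_eff * m_e * R^2)
dE = pi^2 * (1.055e-34)^2 / (2 * 0.456 * 9.109e-31 * (7.5e-09)^2) J, divided by 1.602e-19 J/eV
dE = 0.0147 eV
Total band gap = E_g(bulk) + dE = 1.12 + 0.0147 = 1.1347 eV

1.1347


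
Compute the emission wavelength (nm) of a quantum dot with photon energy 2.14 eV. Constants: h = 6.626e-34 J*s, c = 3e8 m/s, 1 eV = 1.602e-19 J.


Convert energy: E = 2.14 eV = 2.14 * 1.602e-19 = 3.42828e-19 J
lambda = h*c / E = 6.626e-34 * 3e8 / 3.42828e-19
lambda = 5.79824e-07 m = 579.8 nm

579.8


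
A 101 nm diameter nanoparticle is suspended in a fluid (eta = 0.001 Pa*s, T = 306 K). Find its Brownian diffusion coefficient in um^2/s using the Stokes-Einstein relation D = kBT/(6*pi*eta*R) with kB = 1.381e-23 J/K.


Radius R = 101/2 = 50.5 nm = 5.05e-08 m
D = kB*T / (6*pi*eta*R)
D = 1.381e-23 * 306 / (6 * pi * 0.001 * 5.05e-08)
D = 4.43938e-12 m^2/s = 4.439 um^2/s

4.439


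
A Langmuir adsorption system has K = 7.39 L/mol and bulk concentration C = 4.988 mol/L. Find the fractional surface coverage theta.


Langmuir isotherm: theta = K*C / (1 + K*C)
K*C = 7.39 * 4.988 = 36.86132
theta = 36.86132 / (1 + 36.86132) = 36.86132 / 37.86132
theta = 0.9736

0.9736


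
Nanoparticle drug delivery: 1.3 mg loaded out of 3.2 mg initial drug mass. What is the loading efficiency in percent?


Drug loading efficiency = (drug loaded / drug initial) * 100
DLE = 1.3 / 3.2 * 100
DLE = 0.4062 * 100
DLE = 40.62%

40.62


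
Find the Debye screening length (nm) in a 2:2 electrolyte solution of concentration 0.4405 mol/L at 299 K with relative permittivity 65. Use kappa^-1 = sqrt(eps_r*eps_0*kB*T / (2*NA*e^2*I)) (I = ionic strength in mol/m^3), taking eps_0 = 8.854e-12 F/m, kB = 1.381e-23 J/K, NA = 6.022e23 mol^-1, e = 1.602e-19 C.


Ionic strength I = 0.4405 * 2^2 * 1000 = 1762 mol/m^3
kappa^-1 = sqrt(65 * 8.854e-12 * 1.381e-23 * 299 / (2 * 6.022e23 * (1.602e-19)^2 * 1762))
kappa^-1 = 0.209 nm

0.209


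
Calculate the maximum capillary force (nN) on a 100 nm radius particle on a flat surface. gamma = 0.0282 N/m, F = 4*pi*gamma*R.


Convert radius: R = 100 nm = 1e-07 m
F = 4 * pi * gamma * R
F = 4 * pi * 0.0282 * 1e-07
F = 3.54372e-08 N = 35.4372 nN

35.4372


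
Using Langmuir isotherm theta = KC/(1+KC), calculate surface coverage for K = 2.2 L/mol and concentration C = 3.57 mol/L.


Langmuir isotherm: theta = K*C / (1 + K*C)
K*C = 2.2 * 3.57 = 7.854
theta = 7.854 / (1 + 7.854) = 7.854 / 8.854
theta = 0.8871

0.8871


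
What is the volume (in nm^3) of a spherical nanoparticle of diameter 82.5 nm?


Radius r = 82.5/2 = 41.25 nm
Volume V = (4/3) * pi * r^3
V = (4/3) * pi * (41.25)^3
V = 294008.89 nm^3

294008.89


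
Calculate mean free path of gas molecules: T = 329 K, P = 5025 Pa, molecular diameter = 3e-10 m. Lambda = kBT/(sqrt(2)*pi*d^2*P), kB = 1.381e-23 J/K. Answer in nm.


Mean free path: lambda = kB*T / (sqrt(2) * pi * d^2 * P)
lambda = 1.381e-23 * 329 / (sqrt(2) * pi * (3e-10)^2 * 5025)
lambda = 2.26124e-06 m
lambda = 2261.24 nm

2261.24


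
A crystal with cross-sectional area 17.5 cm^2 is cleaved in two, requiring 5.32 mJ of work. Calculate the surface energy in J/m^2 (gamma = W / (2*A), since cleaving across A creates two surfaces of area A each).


Convert: A = 17.5 cm^2 = 0.00175 m^2, W = 5.32 mJ = 0.00532 J
Cleaving exposes two faces of area A, so total new surface = 2*A and gamma = W / (2*A)
gamma = 0.00532 / (2 * 0.00175)
gamma = 1.52 J/m^2

1.52


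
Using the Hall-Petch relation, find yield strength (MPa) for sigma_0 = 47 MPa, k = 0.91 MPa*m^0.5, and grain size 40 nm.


d = 40 nm = 4e-08 m
sqrt(d) = 0.0002
Hall-Petch contribution = k / sqrt(d) = 0.91 / 0.0002 = 4550.0 MPa
sigma = sigma_0 + k/sqrt(d) = 47 + 4550.0 = 4597.0 MPa

4597.0


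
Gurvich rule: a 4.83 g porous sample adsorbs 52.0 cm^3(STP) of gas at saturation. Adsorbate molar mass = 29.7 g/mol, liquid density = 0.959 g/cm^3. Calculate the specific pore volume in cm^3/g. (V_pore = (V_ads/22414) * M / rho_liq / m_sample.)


Moles adsorbed n = V_ads / 22414 = 52.0 / 22414 = 2.319979e-03 mol
Liquid volume V_liq = n * M / rho_liq = 2.319979e-03 * 29.7 / 0.959 = 0.07185 cm^3
Specific pore volume V_pore = V_liq / m_sample = 0.07185 / 4.83
V_pore = 0.0149 cm^3/g

0.0149


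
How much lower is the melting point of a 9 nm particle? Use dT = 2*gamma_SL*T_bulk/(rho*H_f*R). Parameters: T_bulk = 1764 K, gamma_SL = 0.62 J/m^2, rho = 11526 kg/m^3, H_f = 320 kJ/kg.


Radius R = 9/2 = 4.5 nm = 4.5e-09 m
Convert H_f = 320 kJ/kg = 320000 J/kg
dT = 2 * gamma_SL * T_bulk / (rho * H_f * R)
dT = 2 * 0.62 * 1764 / (11526 * 320000 * 4.5e-09)
dT = 131.8 K

131.8


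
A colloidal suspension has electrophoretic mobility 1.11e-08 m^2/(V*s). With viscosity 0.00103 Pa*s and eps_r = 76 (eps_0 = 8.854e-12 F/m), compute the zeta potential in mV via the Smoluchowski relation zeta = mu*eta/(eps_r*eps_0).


Smoluchowski equation: zeta = mu * eta / (eps_r * eps_0)
zeta = 1.11e-08 * 0.00103 / (76 * 8.854e-12)
zeta = 0.016991 V = 16.99 mV

16.99


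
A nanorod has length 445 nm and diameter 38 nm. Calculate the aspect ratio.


Aspect ratio AR = length / diameter
AR = 445 / 38
AR = 11.71

11.71


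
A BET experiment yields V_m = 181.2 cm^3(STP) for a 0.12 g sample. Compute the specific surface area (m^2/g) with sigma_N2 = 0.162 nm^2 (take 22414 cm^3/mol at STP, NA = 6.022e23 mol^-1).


Number of moles in monolayer = V_m / 22414 = 181.2 / 22414 = 0.00808423
Number of molecules = moles * NA = 0.00808423 * 6.022e23
SA = molecules * sigma / mass
SA = (181.2 / 22414) * 6.022e23 * 0.162e-18 / 0.12
SA = 6572.2 m^2/g

6572.2


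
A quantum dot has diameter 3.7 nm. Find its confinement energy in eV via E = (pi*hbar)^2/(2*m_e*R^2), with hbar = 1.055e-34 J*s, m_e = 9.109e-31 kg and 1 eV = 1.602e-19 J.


Radius R = 3.7/2 = 1.85 nm = 1.85e-09 m
E = (pi * 1.055e-34)^2 / (2 * 9.109e-31 * (1.85e-09)^2)
E(J) = 1.76182e-20
E = E(J) / 1.602e-19 = 0.11 eV

0.11


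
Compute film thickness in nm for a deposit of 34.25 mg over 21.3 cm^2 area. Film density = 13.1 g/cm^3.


Convert: m = 34.25 mg = 3.4250e-05 kg, A = 21.3 cm^2 = 2.1300e-03 m^2, rho = 13.1 g/cm^3 = 13100 kg/m^3
t = m / (A * rho)
t = 3.4250e-05 / (2.1300e-03 * 13100)
t = 1.2275e-06 m = 1227.5 nm

1227.5


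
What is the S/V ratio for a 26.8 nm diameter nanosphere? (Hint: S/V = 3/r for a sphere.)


Radius r = 26.8/2 = 13.4 nm
S/V = 3 / r = 3 / 13.4
S/V = 0.2239 nm^-1

0.2239


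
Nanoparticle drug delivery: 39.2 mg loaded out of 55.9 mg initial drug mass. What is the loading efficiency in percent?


Drug loading efficiency = (drug loaded / drug initial) * 100
DLE = 39.2 / 55.9 * 100
DLE = 0.7013 * 100
DLE = 70.13%

70.13


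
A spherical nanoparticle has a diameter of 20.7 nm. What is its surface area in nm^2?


Radius r = 20.7/2 = 10.35 nm
Surface area SA = 4 * pi * r^2
SA = 4 * pi * (10.35)^2
SA = 1346.14 nm^2

1346.14


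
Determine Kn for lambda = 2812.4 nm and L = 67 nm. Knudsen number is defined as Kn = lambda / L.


Knudsen number Kn = lambda / L
Kn = 2812.4 / 67
Kn = 41.9761

41.9761


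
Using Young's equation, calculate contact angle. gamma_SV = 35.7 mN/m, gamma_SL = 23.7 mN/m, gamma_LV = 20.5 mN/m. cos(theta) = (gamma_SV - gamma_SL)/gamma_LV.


cos(theta) = (gamma_SV - gamma_SL) / gamma_LV
cos(theta) = (35.7 - 23.7) / 20.5
cos(theta) = 0.585366
theta = arccos(0.585366) = 54.17 degrees

54.17


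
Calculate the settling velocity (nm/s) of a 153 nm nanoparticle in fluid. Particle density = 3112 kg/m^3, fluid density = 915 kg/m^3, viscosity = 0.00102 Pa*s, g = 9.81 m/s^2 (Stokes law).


Radius R = 153/2 nm = 7.65e-08 m
Density difference = 3112 - 915 = 2197 kg/m^3
v = 2 * R^2 * (rho_p - rho_f) * g / (9 * eta)
v = 2 * (7.65e-08)^2 * 2197 * 9.81 / (9 * 0.00102)
v = 2.74795e-08 m/s = 27.4795 nm/s

27.4795


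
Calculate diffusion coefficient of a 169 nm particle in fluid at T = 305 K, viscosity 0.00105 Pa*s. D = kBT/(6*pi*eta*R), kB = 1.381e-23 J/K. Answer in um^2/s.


Radius R = 169/2 = 84.5 nm = 8.45e-08 m
D = kB*T / (6*pi*eta*R)
D = 1.381e-23 * 305 / (6 * pi * 0.00105 * 8.45e-08)
D = 2.51853e-12 m^2/s = 2.519 um^2/s

2.519


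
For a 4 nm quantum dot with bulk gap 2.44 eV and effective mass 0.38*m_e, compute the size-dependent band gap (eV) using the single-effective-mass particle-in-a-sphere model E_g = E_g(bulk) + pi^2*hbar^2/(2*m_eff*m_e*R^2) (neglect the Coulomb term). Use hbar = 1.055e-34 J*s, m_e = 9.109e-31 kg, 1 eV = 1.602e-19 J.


Radius R = 4/2 nm = 2e-09 m
Confinement energy dE = pi^2 * hbar^2 / (2 * m_eff * m_e * R^2)
dE = pi^2 * (1.055e-34)^2 / (2 * 0.38 * 9.109e-31 * (2e-09)^2) J, divided by 1.602e-19 J/eV
dE = 0.2476 eV
Total band gap = E_g(bulk) + dE = 2.44 + 0.2476 = 2.6876 eV

2.6876


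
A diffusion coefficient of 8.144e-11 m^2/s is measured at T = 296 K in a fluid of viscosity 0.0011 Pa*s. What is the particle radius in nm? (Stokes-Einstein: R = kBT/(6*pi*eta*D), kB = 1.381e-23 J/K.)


Stokes-Einstein: R = kB*T / (6*pi*eta*D)
R = 1.381e-23 * 296 / (6 * pi * 0.0011 * 8.144e-11)
R = 2.42077e-09 m = 2.42 nm

2.42


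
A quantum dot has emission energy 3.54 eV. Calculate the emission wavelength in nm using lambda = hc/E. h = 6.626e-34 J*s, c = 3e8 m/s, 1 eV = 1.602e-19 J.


Convert energy: E = 3.54 eV = 3.54 * 1.602e-19 = 5.67108e-19 J
lambda = h*c / E = 6.626e-34 * 3e8 / 5.67108e-19
lambda = 3.50515e-07 m = 350.5 nm

350.5


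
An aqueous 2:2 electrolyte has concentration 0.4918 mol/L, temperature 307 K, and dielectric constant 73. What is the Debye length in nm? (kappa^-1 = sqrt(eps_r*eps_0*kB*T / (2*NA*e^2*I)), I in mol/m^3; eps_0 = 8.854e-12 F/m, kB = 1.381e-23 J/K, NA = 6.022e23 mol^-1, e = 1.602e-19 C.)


Ionic strength I = 0.4918 * 2^2 * 1000 = 1967.2 mol/m^3
kappa^-1 = sqrt(73 * 8.854e-12 * 1.381e-23 * 307 / (2 * 6.022e23 * (1.602e-19)^2 * 1967.2))
kappa^-1 = 0.212 nm

0.212


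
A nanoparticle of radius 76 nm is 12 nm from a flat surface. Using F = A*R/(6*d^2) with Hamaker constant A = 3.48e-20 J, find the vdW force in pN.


Convert to SI: R = 76 nm = 7.6e-08 m, d = 12 nm = 1.2e-08 m
F = A * R / (6 * d^2)
F = 3.48e-20 * 7.6e-08 / (6 * (1.2e-08)^2)
F = 3.06111e-12 N = 3.061 pN

3.061


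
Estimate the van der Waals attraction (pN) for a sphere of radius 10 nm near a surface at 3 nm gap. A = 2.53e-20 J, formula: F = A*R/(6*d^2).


Convert to SI: R = 10 nm = 1e-08 m, d = 3 nm = 3e-09 m
F = A * R / (6 * d^2)
F = 2.53e-20 * 1e-08 / (6 * (3e-09)^2)
F = 4.68519e-12 N = 4.685 pN

4.685


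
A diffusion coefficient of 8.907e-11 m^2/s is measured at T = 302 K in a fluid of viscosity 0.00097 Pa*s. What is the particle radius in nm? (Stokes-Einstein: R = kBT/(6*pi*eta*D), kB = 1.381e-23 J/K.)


Stokes-Einstein: R = kB*T / (6*pi*eta*D)
R = 1.381e-23 * 302 / (6 * pi * 0.00097 * 8.907e-11)
R = 2.56092e-09 m = 2.56 nm

2.56


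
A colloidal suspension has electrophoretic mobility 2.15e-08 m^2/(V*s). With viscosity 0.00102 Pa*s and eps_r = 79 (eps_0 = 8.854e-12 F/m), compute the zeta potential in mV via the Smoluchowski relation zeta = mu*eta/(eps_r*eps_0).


Smoluchowski equation: zeta = mu * eta / (eps_r * eps_0)
zeta = 2.15e-08 * 0.00102 / (79 * 8.854e-12)
zeta = 0.031352 V = 31.35 mV

31.35


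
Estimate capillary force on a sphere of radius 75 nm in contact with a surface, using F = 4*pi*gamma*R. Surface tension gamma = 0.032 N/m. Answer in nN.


Convert radius: R = 75 nm = 7.5e-08 m
F = 4 * pi * gamma * R
F = 4 * pi * 0.032 * 7.5e-08
F = 3.01593e-08 N = 30.1593 nN

30.1593


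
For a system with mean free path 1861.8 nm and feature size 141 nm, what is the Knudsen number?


Knudsen number Kn = lambda / L
Kn = 1861.8 / 141
Kn = 13.2043

13.2043


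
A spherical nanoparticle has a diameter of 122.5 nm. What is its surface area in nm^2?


Radius r = 122.5/2 = 61.25 nm
Surface area SA = 4 * pi * r^2
SA = 4 * pi * (61.25)^2
SA = 47143.52 nm^2

47143.52


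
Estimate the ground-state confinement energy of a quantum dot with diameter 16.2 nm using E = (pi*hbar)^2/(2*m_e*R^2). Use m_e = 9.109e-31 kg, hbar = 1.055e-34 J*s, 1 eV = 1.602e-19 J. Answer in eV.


Radius R = 16.2/2 = 8.1 nm = 8.1e-09 m
E = (pi * 1.055e-34)^2 / (2 * 9.109e-31 * (8.1e-09)^2)
E(J) = 9.19039e-22
E = E(J) / 1.602e-19 = 0.0057 eV

0.0057


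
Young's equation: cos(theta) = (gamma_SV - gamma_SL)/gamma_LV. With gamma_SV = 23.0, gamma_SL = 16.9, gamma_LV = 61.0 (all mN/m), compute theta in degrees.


cos(theta) = (gamma_SV - gamma_SL) / gamma_LV
cos(theta) = (23.0 - 16.9) / 61.0
cos(theta) = 0.1
theta = arccos(0.1) = 84.26 degrees

84.26


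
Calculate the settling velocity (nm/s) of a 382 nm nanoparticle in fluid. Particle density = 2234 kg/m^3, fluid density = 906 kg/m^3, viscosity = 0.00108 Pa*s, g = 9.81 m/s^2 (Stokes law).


Radius R = 382/2 nm = 1.91e-07 m
Density difference = 2234 - 906 = 1328 kg/m^3
v = 2 * R^2 * (rho_p - rho_f) * g / (9 * eta)
v = 2 * (1.91e-07)^2 * 1328 * 9.81 / (9 * 0.00108)
v = 9.77907e-08 m/s = 97.7907 nm/s

97.7907


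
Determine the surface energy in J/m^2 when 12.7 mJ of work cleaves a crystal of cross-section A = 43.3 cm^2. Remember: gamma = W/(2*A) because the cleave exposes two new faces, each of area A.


Convert: A = 43.3 cm^2 = 0.00433 m^2, W = 12.7 mJ = 0.0127 J
Cleaving exposes two faces of area A, so total new surface = 2*A and gamma = W / (2*A)
gamma = 0.0127 / (2 * 0.00433)
gamma = 1.467 J/m^2

1.467


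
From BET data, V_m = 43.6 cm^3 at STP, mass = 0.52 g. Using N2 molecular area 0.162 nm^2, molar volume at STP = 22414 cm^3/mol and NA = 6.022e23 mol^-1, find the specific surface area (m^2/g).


Number of moles in monolayer = V_m / 22414 = 43.6 / 22414 = 0.00194521
Number of molecules = moles * NA = 0.00194521 * 6.022e23
SA = molecules * sigma / mass
SA = (43.6 / 22414) * 6.022e23 * 0.162e-18 / 0.52
SA = 364.9 m^2/g

364.9


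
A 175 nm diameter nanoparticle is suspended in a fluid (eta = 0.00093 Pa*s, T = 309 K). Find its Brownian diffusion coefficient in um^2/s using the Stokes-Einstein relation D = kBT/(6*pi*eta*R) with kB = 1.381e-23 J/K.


Radius R = 175/2 = 87.5 nm = 8.75e-08 m
D = kB*T / (6*pi*eta*R)
D = 1.381e-23 * 309 / (6 * pi * 0.00093 * 8.75e-08)
D = 2.78202e-12 m^2/s = 2.782 um^2/s

2.782


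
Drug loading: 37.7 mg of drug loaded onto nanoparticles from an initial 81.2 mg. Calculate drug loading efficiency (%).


Drug loading efficiency = (drug loaded / drug initial) * 100
DLE = 37.7 / 81.2 * 100
DLE = 0.4643 * 100
DLE = 46.43%

46.43


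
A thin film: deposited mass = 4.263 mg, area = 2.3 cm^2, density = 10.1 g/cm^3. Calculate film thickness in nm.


Convert: m = 4.263 mg = 4.2630e-06 kg, A = 2.3 cm^2 = 2.3000e-04 m^2, rho = 10.1 g/cm^3 = 10100 kg/m^3
t = m / (A * rho)
t = 4.2630e-06 / (2.3000e-04 * 10100)
t = 1.8351e-06 m = 1835.1 nm

1835.1


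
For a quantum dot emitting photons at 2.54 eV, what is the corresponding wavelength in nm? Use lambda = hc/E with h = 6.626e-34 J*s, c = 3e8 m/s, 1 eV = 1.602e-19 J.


Convert energy: E = 2.54 eV = 2.54 * 1.602e-19 = 4.06908e-19 J
lambda = h*c / E = 6.626e-34 * 3e8 / 4.06908e-19
lambda = 4.88513e-07 m = 488.5 nm

488.5


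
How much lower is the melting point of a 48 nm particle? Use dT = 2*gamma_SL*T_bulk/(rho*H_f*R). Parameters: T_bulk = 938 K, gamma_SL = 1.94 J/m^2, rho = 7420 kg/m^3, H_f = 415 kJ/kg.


Radius R = 48/2 = 24 nm = 2.4e-08 m
Convert H_f = 415 kJ/kg = 415000 J/kg
dT = 2 * gamma_SL * T_bulk / (rho * H_f * R)
dT = 2 * 1.94 * 938 / (7420 * 415000 * 2.4e-08)
dT = 49.2 K

49.2


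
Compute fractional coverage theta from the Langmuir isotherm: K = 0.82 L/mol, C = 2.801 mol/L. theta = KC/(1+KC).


Langmuir isotherm: theta = K*C / (1 + K*C)
K*C = 0.82 * 2.801 = 2.29682
theta = 2.29682 / (1 + 2.29682) = 2.29682 / 3.29682
theta = 0.6967

0.6967


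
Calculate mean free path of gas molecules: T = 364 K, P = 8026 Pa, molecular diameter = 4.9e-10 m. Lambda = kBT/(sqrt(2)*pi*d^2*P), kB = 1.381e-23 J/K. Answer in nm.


Mean free path: lambda = kB*T / (sqrt(2) * pi * d^2 * P)
lambda = 1.381e-23 * 364 / (sqrt(2) * pi * (4.9e-10)^2 * 8026)
lambda = 5.87136e-07 m
lambda = 587.14 nm

587.14


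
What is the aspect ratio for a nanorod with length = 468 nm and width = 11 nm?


Aspect ratio AR = length / diameter
AR = 468 / 11
AR = 42.55

42.55


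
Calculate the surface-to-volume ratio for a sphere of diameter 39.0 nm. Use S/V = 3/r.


Radius r = 39.0/2 = 19.5 nm
S/V = 3 / r = 3 / 19.5
S/V = 0.1538 nm^-1

0.1538


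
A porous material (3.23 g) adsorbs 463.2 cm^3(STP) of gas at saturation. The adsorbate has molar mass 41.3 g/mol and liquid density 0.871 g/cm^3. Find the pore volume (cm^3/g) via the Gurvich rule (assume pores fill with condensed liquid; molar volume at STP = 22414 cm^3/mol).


Moles adsorbed n = V_ads / 22414 = 463.2 / 22414 = 2.066566e-02 mol
Liquid volume V_liq = n * M / rho_liq = 2.066566e-02 * 41.3 / 0.871 = 0.97990 cm^3
Specific pore volume V_pore = V_liq / m_sample = 0.97990 / 3.23
V_pore = 0.3034 cm^3/g

0.3034


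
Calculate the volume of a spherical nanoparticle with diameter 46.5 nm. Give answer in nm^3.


Radius r = 46.5/2 = 23.25 nm
Volume V = (4/3) * pi * r^3
V = (4/3) * pi * (23.25)^3
V = 52645.04 nm^3

52645.04


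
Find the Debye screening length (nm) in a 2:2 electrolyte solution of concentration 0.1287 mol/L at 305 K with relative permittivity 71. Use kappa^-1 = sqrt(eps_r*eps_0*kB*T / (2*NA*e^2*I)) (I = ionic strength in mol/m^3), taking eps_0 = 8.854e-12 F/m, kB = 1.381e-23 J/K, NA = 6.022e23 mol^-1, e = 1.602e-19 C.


Ionic strength I = 0.1287 * 2^2 * 1000 = 514.8 mol/m^3
kappa^-1 = sqrt(71 * 8.854e-12 * 1.381e-23 * 305 / (2 * 6.022e23 * (1.602e-19)^2 * 514.8))
kappa^-1 = 0.408 nm

0.408


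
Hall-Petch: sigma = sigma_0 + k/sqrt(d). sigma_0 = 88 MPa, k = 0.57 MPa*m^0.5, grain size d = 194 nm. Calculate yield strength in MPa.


d = 194 nm = 1.94e-07 m
sqrt(d) = 0.0004404543
Hall-Petch contribution = k / sqrt(d) = 0.57 / 0.0004404543 = 1294.1 MPa
sigma = sigma_0 + k/sqrt(d) = 88 + 1294.1 = 1382.1 MPa

1382.1


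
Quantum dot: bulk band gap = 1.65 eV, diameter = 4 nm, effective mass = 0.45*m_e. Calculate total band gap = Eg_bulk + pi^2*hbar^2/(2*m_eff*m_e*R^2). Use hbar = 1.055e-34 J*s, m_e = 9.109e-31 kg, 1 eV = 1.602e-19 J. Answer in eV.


Radius R = 4/2 nm = 2e-09 m
Confinement energy dE = pi^2 * hbar^2 / (2 * m_eff * m_e * R^2)
dE = pi^2 * (1.055e-34)^2 / (2 * 0.45 * 9.109e-31 * (2e-09)^2) J, divided by 1.602e-19 J/eV
dE = 0.2091 eV
Total band gap = E_g(bulk) + dE = 1.65 + 0.2091 = 1.8591 eV

1.8591


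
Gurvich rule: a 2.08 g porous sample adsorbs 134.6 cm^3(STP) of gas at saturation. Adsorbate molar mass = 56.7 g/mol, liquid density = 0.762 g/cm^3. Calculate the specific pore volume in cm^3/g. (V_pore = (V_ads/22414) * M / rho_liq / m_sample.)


Moles adsorbed n = V_ads / 22414 = 134.6 / 22414 = 6.005175e-03 mol
Liquid volume V_liq = n * M / rho_liq = 6.005175e-03 * 56.7 / 0.762 = 0.44684 cm^3
Specific pore volume V_pore = V_liq / m_sample = 0.44684 / 2.08
V_pore = 0.2148 cm^3/g

0.2148


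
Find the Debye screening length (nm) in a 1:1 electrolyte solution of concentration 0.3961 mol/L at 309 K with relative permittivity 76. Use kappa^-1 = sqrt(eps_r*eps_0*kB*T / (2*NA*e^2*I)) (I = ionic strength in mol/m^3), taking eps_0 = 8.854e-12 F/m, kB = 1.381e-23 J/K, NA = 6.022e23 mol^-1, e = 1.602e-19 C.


Ionic strength I = 0.3961 * 1^2 * 1000 = 396.1 mol/m^3
kappa^-1 = sqrt(76 * 8.854e-12 * 1.381e-23 * 309 / (2 * 6.022e23 * (1.602e-19)^2 * 396.1))
kappa^-1 = 0.484 nm

0.484


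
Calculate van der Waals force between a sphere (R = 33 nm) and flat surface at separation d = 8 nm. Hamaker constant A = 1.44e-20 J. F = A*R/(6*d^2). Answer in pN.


Convert to SI: R = 33 nm = 3.3e-08 m, d = 8 nm = 8e-09 m
F = A * R / (6 * d^2)
F = 1.44e-20 * 3.3e-08 / (6 * (8e-09)^2)
F = 1.2375e-12 N = 1.238 pN

1.238


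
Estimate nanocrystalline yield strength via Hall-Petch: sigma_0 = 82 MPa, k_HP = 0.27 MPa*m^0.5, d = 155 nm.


d = 155 nm = 1.55e-07 m
sqrt(d) = 0.0003937004
Hall-Petch contribution = k / sqrt(d) = 0.27 / 0.0003937004 = 685.8 MPa
sigma = sigma_0 + k/sqrt(d) = 82 + 685.8 = 767.8 MPa

767.8


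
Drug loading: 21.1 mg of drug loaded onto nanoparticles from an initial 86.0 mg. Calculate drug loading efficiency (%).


Drug loading efficiency = (drug loaded / drug initial) * 100
DLE = 21.1 / 86.0 * 100
DLE = 0.2453 * 100
DLE = 24.53%

24.53


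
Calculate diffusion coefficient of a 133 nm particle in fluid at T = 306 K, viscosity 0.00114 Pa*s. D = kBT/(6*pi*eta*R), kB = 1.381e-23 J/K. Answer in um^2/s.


Radius R = 133/2 = 66.5 nm = 6.65e-08 m
D = kB*T / (6*pi*eta*R)
D = 1.381e-23 * 306 / (6 * pi * 0.00114 * 6.65e-08)
D = 2.95725e-12 m^2/s = 2.957 um^2/s

2.957


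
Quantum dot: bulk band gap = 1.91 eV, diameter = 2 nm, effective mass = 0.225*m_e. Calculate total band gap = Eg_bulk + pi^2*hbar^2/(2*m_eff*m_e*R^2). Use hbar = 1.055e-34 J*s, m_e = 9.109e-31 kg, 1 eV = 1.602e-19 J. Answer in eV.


Radius R = 2/2 nm = 1e-09 m
Confinement energy dE = pi^2 * hbar^2 / (2 * m_eff * m_e * R^2)
dE = pi^2 * (1.055e-34)^2 / (2 * 0.225 * 9.109e-31 * (1e-09)^2) J, divided by 1.602e-19 J/eV
dE = 1.6729 eV
Total band gap = E_g(bulk) + dE = 1.91 + 1.6729 = 3.5829 eV

3.5829


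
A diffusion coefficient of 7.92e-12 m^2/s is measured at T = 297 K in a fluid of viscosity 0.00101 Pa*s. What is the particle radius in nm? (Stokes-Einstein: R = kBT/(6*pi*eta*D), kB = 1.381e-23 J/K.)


Stokes-Einstein: R = kB*T / (6*pi*eta*D)
R = 1.381e-23 * 297 / (6 * pi * 0.00101 * 7.92e-12)
R = 2.72021e-08 m = 27.2 nm

27.2


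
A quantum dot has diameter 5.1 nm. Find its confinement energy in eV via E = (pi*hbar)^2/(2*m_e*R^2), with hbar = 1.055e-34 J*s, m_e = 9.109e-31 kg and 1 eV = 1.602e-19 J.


Radius R = 5.1/2 = 2.55 nm = 2.55e-09 m
E = (pi * 1.055e-34)^2 / (2 * 9.109e-31 * (2.55e-09)^2)
E(J) = 9.27307e-21
E = E(J) / 1.602e-19 = 0.0579 eV

0.0579


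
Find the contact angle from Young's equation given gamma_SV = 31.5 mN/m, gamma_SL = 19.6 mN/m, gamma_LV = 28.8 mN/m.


cos(theta) = (gamma_SV - gamma_SL) / gamma_LV
cos(theta) = (31.5 - 19.6) / 28.8
cos(theta) = 0.413194
theta = arccos(0.413194) = 65.59 degrees

65.59


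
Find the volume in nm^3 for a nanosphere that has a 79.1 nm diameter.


Radius r = 79.1/2 = 39.55 nm
Volume V = (4/3) * pi * r^3
V = (4/3) * pi * (39.55)^3
V = 259136.19 nm^3

259136.19


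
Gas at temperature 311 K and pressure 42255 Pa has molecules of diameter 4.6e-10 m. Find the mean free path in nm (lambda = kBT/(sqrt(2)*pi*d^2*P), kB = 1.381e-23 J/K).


Mean free path: lambda = kB*T / (sqrt(2) * pi * d^2 * P)
lambda = 1.381e-23 * 311 / (sqrt(2) * pi * (4.6e-10)^2 * 42255)
lambda = 1.08117e-07 m
lambda = 108.12 nm

108.12


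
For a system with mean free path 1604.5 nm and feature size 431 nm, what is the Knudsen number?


Knudsen number Kn = lambda / L
Kn = 1604.5 / 431
Kn = 3.7227

3.7227


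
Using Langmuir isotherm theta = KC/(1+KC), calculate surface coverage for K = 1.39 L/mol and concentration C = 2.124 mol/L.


Langmuir isotherm: theta = K*C / (1 + K*C)
K*C = 1.39 * 2.124 = 2.95236
theta = 2.95236 / (1 + 2.95236) = 2.95236 / 3.95236
theta = 0.747

0.747


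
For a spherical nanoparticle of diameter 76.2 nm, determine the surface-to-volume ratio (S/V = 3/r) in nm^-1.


Radius r = 76.2/2 = 38.1 nm
S/V = 3 / r = 3 / 38.1
S/V = 0.0787 nm^-1

0.0787


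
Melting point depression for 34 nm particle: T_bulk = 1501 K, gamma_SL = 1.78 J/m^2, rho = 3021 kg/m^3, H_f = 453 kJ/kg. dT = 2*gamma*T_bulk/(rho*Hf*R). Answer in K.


Radius R = 34/2 = 17 nm = 1.7e-08 m
Convert H_f = 453 kJ/kg = 453000 J/kg
dT = 2 * gamma_SL * T_bulk / (rho * H_f * R)
dT = 2 * 1.78 * 1501 / (3021 * 453000 * 1.7e-08)
dT = 229.7 K

229.7


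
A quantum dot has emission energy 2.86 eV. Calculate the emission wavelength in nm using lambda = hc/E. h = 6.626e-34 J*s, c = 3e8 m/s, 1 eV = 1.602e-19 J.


Convert energy: E = 2.86 eV = 2.86 * 1.602e-19 = 4.58172e-19 J
lambda = h*c / E = 6.626e-34 * 3e8 / 4.58172e-19
lambda = 4.33855e-07 m = 433.9 nm

433.9


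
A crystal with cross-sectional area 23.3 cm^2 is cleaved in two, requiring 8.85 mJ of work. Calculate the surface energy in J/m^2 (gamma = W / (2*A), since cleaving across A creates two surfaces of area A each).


Convert: A = 23.3 cm^2 = 0.00233 m^2, W = 8.85 mJ = 0.00885 J
Cleaving exposes two faces of area A, so total new surface = 2*A and gamma = W / (2*A)
gamma = 0.00885 / (2 * 0.00233)
gamma = 1.899 J/m^2

1.899


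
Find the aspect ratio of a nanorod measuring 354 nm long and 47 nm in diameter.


Aspect ratio AR = length / diameter
AR = 354 / 47
AR = 7.53

7.53


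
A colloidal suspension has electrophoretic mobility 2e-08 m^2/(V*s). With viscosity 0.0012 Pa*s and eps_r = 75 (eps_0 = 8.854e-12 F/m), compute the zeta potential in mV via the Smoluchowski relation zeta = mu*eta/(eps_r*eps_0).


Smoluchowski equation: zeta = mu * eta / (eps_r * eps_0)
zeta = 2e-08 * 0.0012 / (75 * 8.854e-12)
zeta = 0.036142 V = 36.14 mV

36.14


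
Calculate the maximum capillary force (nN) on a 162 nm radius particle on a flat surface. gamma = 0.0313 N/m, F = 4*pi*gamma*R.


Convert radius: R = 162 nm = 1.62e-07 m
F = 4 * pi * gamma * R
F = 4 * pi * 0.0313 * 1.62e-07
F = 6.3719e-08 N = 63.719 nN

63.719


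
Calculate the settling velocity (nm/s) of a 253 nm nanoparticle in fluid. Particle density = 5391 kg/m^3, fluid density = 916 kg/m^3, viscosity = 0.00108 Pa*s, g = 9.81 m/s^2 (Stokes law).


Radius R = 253/2 nm = 1.265e-07 m
Density difference = 5391 - 916 = 4475 kg/m^3
v = 2 * R^2 * (rho_p - rho_f) * g / (9 * eta)
v = 2 * (1.265e-07)^2 * 4475 * 9.81 / (9 * 0.00108)
v = 1.44546e-07 m/s = 144.5462 nm/s

144.5462


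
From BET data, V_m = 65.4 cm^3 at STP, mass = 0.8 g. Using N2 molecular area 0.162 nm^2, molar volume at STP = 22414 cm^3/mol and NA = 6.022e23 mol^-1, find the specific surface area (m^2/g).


Number of moles in monolayer = V_m / 22414 = 65.4 / 22414 = 0.00291782
Number of molecules = moles * NA = 0.00291782 * 6.022e23
SA = molecules * sigma / mass
SA = (65.4 / 22414) * 6.022e23 * 0.162e-18 / 0.8
SA = 355.8 m^2/g

355.8


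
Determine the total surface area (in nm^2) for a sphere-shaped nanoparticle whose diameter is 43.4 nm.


Radius r = 43.4/2 = 21.7 nm
Surface area SA = 4 * pi * r^2
SA = 4 * pi * (21.7)^2
SA = 5917.38 nm^2

5917.38


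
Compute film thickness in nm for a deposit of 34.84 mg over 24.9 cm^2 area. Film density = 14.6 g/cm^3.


Convert: m = 34.84 mg = 3.4840e-05 kg, A = 24.9 cm^2 = 2.4900e-03 m^2, rho = 14.6 g/cm^3 = 14600 kg/m^3
t = m / (A * rho)
t = 3.4840e-05 / (2.4900e-03 * 14600)
t = 9.5835e-07 m = 958.4 nm

958.4


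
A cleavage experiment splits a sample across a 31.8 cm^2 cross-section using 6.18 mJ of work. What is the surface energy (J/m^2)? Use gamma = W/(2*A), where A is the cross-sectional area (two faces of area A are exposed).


Convert: A = 31.8 cm^2 = 0.00318 m^2, W = 6.18 mJ = 0.00618 J
Cleaving exposes two faces of area A, so total new surface = 2*A and gamma = W / (2*A)
gamma = 0.00618 / (2 * 0.00318)
gamma = 0.972 J/m^2

0.972


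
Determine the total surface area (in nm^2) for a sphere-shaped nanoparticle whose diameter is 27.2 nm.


Radius r = 27.2/2 = 13.6 nm
Surface area SA = 4 * pi * r^2
SA = 4 * pi * (13.6)^2
SA = 2324.28 nm^2

2324.28


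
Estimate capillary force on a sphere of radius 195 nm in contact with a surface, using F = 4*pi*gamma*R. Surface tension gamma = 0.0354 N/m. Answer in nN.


Convert radius: R = 195 nm = 1.95e-07 m
F = 4 * pi * gamma * R
F = 4 * pi * 0.0354 * 1.95e-07
F = 8.67457e-08 N = 86.7457 nN

86.7457


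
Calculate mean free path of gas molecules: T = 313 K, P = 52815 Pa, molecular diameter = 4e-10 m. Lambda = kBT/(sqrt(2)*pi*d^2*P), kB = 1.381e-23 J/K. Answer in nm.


Mean free path: lambda = kB*T / (sqrt(2) * pi * d^2 * P)
lambda = 1.381e-23 * 313 / (sqrt(2) * pi * (4e-10)^2 * 52815)
lambda = 1.15132e-07 m
lambda = 115.13 nm

115.13


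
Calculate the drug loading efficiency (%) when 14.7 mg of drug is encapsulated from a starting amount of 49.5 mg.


Drug loading efficiency = (drug loaded / drug initial) * 100
DLE = 14.7 / 49.5 * 100
DLE = 0.297 * 100
DLE = 29.7%

29.7


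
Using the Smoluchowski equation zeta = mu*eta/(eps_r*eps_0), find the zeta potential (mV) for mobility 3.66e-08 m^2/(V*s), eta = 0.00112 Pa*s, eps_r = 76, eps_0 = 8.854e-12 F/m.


Smoluchowski equation: zeta = mu * eta / (eps_r * eps_0)
zeta = 3.66e-08 * 0.00112 / (76 * 8.854e-12)
zeta = 0.060918 V = 60.92 mV

60.92


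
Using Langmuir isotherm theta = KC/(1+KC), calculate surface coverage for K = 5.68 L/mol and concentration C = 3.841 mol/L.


Langmuir isotherm: theta = K*C / (1 + K*C)
K*C = 5.68 * 3.841 = 21.81688
theta = 21.81688 / (1 + 21.81688) = 21.81688 / 22.81688
theta = 0.9562

0.9562


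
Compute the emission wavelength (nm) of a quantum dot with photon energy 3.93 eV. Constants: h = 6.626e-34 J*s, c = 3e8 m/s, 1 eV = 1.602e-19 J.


Convert energy: E = 3.93 eV = 3.93 * 1.602e-19 = 6.29586e-19 J
lambda = h*c / E = 6.626e-34 * 3e8 / 6.29586e-19
lambda = 3.15731e-07 m = 315.7 nm

315.7


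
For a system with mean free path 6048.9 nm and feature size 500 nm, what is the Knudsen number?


Knudsen number Kn = lambda / L
Kn = 6048.9 / 500
Kn = 12.0978

12.0978


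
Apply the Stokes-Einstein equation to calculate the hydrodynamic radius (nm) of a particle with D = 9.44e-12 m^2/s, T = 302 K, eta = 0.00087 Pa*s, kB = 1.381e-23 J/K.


Stokes-Einstein: R = kB*T / (6*pi*eta*D)
R = 1.381e-23 * 302 / (6 * pi * 0.00087 * 9.44e-12)
R = 2.69407e-08 m = 26.94 nm

26.94


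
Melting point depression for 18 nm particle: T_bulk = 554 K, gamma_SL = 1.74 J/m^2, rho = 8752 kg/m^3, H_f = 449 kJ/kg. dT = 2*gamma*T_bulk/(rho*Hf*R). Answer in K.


Radius R = 18/2 = 9 nm = 9e-09 m
Convert H_f = 449 kJ/kg = 449000 J/kg
dT = 2 * gamma_SL * T_bulk / (rho * H_f * R)
dT = 2 * 1.74 * 554 / (8752 * 449000 * 9e-09)
dT = 54.5 K

54.5


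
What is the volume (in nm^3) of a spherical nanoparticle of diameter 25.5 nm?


Radius r = 25.5/2 = 12.75 nm
Volume V = (4/3) * pi * r^3
V = (4/3) * pi * (12.75)^3
V = 8681.99 nm^3

8681.99


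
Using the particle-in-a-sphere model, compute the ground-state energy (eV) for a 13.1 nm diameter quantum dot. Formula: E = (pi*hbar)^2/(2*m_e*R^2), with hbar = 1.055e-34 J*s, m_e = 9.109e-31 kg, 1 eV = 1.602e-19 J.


Radius R = 13.1/2 = 6.55 nm = 6.55e-09 m
E = (pi * 1.055e-34)^2 / (2 * 9.109e-31 * (6.55e-09)^2)
E(J) = 1.40547e-21
E = E(J) / 1.602e-19 = 0.0088 eV

0.0088
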